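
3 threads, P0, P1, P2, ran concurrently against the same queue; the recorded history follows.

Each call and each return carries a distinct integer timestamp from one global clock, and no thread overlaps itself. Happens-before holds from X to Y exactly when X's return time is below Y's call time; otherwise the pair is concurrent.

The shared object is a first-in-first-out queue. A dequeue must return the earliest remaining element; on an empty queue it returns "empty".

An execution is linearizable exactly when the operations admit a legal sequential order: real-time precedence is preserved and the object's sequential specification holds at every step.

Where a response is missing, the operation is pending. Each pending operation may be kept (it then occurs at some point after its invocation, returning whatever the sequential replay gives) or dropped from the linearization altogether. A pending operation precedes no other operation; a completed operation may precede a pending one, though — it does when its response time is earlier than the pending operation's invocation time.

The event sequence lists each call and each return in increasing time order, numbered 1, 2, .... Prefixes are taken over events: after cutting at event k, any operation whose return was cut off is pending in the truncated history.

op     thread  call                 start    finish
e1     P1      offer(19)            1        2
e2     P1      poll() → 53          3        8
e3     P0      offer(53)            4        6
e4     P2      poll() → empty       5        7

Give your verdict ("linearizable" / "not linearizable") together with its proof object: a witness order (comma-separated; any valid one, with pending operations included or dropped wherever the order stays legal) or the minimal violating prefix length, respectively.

the violation lands at event 8, e2's response at time 8: events 1..7 linearize, events 1..8 do not
6 orders of the 4 completed queue ops respect real time; none is legal
sample order e1, e2, e3, e4 stalls at step 2 — e2 poll() → 53 has no legal effect
sample order e1, e2, e4, e3 stalls at step 2 — e2 poll() → 53 has no legal effect

not linearizable — minimal violating prefix: 8 events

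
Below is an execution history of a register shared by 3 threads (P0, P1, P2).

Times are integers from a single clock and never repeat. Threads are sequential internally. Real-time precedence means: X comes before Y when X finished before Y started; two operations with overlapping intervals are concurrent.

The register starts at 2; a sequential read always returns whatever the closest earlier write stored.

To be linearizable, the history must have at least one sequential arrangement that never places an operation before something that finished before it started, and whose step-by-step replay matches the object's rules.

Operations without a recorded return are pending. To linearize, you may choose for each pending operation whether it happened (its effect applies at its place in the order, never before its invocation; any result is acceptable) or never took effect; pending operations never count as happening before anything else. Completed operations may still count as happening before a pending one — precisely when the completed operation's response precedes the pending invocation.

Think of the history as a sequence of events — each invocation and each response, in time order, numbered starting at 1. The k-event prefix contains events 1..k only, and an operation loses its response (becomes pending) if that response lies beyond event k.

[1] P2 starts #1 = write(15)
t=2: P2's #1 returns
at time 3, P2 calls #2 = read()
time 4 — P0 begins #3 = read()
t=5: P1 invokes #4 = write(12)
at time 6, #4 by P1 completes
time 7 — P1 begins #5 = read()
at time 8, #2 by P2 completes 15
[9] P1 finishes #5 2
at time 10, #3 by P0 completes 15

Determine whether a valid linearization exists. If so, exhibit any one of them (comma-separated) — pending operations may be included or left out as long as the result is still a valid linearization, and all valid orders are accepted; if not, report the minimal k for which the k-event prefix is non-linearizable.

not linearizable — minimal violating prefix: 9 events

the violation lands at event 9, #5's response at time 9: events 1..8 linearize, events 1..9 do not
no legal order exists: 3 real-time-consistent candidates over 4 completed register operations, all rejected
no completion choice of the 1 pending operation (#3) rescues it — every subset was tried
one such order, #1, #2, #4, #5 (pending dropped), breaks at step 4 where #5 read() → 2 is illegal
one such order, #1, #4, #2, #5 (pending dropped), breaks at step 3 where #2 read() → 15 is illegal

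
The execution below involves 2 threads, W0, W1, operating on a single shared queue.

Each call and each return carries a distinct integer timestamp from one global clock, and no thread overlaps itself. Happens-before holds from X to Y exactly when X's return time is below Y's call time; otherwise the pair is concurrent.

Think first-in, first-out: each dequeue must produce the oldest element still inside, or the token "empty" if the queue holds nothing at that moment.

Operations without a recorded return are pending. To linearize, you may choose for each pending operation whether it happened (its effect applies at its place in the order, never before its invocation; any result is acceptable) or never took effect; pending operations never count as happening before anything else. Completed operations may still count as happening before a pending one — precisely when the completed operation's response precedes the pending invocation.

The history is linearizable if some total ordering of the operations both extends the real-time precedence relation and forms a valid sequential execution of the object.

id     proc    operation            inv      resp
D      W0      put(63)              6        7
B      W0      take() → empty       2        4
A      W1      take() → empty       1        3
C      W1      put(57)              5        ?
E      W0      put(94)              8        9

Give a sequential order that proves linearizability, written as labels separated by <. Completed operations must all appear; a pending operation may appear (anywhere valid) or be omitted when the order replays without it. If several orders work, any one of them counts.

A < B < C < D < E

after step 1 (A take() → empty): queue <>
after step 2 (B take() → empty): queue <>
after step 3 (C put(57) (pending, included)): queue <57>
after step 4 (D put(63)): queue <57,63>
after step 5 (E put(94)): queue <57,63,94>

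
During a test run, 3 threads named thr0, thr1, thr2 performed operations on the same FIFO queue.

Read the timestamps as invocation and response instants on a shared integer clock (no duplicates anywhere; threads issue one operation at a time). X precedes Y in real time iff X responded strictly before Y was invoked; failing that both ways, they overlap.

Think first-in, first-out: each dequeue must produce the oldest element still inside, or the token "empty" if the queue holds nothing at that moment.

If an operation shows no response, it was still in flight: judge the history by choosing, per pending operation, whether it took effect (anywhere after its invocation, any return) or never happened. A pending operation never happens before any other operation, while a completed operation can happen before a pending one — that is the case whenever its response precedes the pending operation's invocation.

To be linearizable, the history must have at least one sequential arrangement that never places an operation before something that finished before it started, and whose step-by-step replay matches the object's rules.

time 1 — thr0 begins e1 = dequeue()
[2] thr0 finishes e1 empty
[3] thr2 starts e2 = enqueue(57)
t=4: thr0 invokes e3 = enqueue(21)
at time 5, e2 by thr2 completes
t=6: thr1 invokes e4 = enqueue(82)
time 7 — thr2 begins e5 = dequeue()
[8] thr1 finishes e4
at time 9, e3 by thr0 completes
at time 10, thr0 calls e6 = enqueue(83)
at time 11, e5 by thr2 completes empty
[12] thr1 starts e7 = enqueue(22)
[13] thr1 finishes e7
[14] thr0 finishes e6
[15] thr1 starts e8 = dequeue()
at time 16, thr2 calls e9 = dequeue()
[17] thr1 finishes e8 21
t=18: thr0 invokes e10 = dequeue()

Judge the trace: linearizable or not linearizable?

prefix check: 1..10 passes, 1..11 fails once e5's time-11 response joins
real-time-consistent orders of the 5 completed operations: 8 — all fail the FIFO queue replay
completion choices over the 1 pending operation (e6) were checked; none helps
for example e1, e2, e3, e4, e5 (pending dropped) fails at step 5: e5 dequeue() → empty is not legal there
for example e1, e2, e3, e5, e4 (pending dropped) fails at step 4: e5 dequeue() → empty is not legal there

not linearizable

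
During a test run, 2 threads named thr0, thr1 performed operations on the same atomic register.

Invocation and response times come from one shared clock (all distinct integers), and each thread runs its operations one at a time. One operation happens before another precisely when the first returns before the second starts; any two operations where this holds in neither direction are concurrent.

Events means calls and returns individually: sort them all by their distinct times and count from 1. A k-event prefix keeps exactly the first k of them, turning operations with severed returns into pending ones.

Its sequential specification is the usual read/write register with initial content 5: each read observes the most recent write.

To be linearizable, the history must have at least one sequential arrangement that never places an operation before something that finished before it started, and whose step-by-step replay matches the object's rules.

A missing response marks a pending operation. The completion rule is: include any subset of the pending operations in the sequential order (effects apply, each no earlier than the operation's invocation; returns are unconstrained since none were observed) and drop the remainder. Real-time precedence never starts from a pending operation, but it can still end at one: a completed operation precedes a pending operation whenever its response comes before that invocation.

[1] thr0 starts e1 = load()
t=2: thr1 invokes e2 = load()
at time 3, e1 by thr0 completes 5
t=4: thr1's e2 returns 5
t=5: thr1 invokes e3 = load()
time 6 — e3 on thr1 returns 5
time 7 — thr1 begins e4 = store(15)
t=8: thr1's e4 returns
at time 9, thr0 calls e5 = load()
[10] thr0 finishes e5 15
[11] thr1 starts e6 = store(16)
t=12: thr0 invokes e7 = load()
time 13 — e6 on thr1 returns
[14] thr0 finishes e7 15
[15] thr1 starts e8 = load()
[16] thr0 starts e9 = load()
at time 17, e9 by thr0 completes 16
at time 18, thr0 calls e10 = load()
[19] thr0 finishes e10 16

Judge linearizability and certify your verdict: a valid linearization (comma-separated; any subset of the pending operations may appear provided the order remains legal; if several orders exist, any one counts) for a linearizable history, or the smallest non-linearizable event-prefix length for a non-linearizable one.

linearizable — witness: e1, e2, e3, e4, e5, e7, e6, e8, e9, e10

after step 1 (e1 load() → 5): value 5
after step 2 (e2 load() → 5): value 5
after step 3 (e3 load() → 5): value 5
after step 4 (e4 store(15)): value 15
after step 5 (e5 load() → 15): value 15
after step 6 (e7 load() → 15): value 15
after step 7 (e6 store(16)): value 16
after step 8 (e8 load() (pending, included)): value 16
after step 9 (e9 load() → 16): value 16
after step 10 (e10 load() → 16): value 16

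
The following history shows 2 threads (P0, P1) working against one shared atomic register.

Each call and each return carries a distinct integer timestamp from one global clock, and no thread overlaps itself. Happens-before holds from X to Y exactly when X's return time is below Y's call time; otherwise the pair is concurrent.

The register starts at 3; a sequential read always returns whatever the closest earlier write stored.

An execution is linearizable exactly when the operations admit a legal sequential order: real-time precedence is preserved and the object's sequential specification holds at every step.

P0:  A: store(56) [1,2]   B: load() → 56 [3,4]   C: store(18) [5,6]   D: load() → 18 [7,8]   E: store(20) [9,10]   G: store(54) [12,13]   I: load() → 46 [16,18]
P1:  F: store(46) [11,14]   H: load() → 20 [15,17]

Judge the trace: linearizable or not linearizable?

not linearizable

prefix check: 1..16 passes, 1..17 fails once H's time-17 response joins
every one of the 2 real-time-consistent orders over 8 completed atomic register ops fails the sequential spec
every completion of the 1 pending operation (I) was checked; none linearizes
one such order, A, B, C, D, E, F, G, H (pending dropped), breaks at step 8 where H load() → 20 is illegal
one such order, A, B, C, D, E, G, F, H (pending dropped), breaks at step 8 where H load() → 20 is illegal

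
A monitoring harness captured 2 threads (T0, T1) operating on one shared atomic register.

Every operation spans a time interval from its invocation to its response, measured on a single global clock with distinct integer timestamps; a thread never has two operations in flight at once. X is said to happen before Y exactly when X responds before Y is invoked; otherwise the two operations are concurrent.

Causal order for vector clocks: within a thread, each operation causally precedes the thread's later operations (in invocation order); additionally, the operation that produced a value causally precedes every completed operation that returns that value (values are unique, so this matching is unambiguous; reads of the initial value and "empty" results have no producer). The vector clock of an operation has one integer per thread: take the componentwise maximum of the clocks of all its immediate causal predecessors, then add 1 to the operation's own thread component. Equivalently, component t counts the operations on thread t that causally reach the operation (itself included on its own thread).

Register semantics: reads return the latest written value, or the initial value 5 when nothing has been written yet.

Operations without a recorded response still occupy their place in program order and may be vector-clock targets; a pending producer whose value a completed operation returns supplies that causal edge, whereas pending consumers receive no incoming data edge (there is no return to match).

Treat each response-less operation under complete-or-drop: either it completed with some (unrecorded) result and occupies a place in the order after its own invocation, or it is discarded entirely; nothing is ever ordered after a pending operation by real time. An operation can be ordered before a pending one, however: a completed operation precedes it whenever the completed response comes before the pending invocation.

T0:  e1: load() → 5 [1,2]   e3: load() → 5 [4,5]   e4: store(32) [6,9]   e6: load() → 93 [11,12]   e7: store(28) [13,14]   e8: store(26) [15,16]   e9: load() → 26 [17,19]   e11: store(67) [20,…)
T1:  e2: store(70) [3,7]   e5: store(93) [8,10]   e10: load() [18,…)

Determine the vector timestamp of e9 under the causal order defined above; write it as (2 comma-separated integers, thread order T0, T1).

(7, 2)

e2, invoked 3, has no incoming edges; only T1's bump applies → (0, 1)
e1, invoked 1, has no incoming edges; only T0's bump applies → (1, 0)
VC(e5, invoked at 8): max of VC(e2)=(0, 1), then +1 on thread T1 → (0, 2)
VC(e3, invoked at 4): max of VC(e1)=(1, 0), then +1 on thread T0 → (2, 0)
VC(e10, invoked at 18): max of VC(e5)=(0, 2), then +1 on thread T1 → (0, 3)
VC(e4, invoked at 6): max of VC(e3)=(2, 0), then +1 on thread T0 → (3, 0)
VC(e6, invoked at 11): max of VC(e4)=(3, 0), VC(e5)=(0, 2), then +1 on thread T0 → (4, 2)
VC(e7, invoked at 13): max of VC(e6)=(4, 2), then +1 on thread T0 → (5, 2)
VC(e8, invoked at 15): max of VC(e7)=(5, 2), then +1 on thread T0 → (6, 2)
VC(e9, invoked at 17): max of VC(e8)=(6, 2), then +1 on thread T0 → (7, 2)
VC(e11, invoked at 20): max of VC(e9)=(7, 2), then +1 on thread T0 → (8, 2)
target: VC(e9) = (7, 2)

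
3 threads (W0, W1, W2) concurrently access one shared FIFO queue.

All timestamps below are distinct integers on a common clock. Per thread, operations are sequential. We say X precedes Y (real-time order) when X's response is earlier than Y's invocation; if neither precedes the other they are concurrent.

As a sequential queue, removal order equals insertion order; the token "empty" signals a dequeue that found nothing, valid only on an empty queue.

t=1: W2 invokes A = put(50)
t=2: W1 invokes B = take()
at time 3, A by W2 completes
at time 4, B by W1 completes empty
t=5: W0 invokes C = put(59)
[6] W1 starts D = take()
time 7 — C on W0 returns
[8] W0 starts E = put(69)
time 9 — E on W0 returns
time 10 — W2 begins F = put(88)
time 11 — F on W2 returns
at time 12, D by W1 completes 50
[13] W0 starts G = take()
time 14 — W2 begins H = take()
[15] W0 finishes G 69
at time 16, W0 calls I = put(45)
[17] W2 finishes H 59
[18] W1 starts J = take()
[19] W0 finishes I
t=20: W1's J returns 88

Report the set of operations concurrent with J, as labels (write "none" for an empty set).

I

J spans [18,20]; an op avoiding the whole window 18..20 is ordered, any other is concurrent
A [1,3]: before
B [2,4]: before
C [5,7]: before
D [6,12]: before
E [8,9]: before
F [10,11]: before
G [13,15]: before
H [14,17]: before
I [16,19]: concurrent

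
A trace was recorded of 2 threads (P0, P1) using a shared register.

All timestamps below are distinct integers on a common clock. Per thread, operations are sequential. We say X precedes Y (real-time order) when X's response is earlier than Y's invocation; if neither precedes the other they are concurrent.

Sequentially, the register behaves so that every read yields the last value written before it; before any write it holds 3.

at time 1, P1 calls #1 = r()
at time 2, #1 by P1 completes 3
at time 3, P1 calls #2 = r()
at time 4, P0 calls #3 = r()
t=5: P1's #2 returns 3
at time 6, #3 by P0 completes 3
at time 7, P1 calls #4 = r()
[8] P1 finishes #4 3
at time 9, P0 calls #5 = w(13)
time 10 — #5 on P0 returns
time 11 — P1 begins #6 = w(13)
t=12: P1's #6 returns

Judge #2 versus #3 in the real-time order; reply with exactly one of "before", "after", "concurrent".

#2 spans [3,5], #3 spans [4,6]
the intervals overlap in both directions

concurrent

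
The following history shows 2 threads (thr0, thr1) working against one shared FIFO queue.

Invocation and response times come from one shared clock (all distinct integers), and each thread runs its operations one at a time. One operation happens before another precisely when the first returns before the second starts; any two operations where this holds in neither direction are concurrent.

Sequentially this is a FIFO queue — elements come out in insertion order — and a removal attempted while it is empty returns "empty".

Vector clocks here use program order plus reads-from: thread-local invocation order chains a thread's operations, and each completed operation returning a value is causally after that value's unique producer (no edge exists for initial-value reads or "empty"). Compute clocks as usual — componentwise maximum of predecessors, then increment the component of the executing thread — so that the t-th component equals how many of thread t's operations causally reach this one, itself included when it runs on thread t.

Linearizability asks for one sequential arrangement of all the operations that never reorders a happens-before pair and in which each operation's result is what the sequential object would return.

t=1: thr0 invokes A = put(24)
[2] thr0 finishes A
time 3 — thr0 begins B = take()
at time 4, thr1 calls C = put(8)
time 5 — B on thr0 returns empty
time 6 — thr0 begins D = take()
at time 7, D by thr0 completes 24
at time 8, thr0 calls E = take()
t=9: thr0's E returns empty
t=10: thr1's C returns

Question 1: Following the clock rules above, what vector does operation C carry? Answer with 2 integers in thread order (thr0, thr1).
VC(C, invoked at 4): no causal predecessors; +1 on thr1 → (0, 1)
VC(A, invoked at 1): no causal predecessors; +1 on thr0 → (1, 0)
B, invoked 3, takes VC(A)=(1, 0) under max, adds 1 for thr0 → (2, 0)
D, invoked 6, takes VC(A)=(1, 0), VC(B)=(2, 0) under max, adds 1 for thr0 → (3, 0)
E, invoked 8, takes VC(D)=(3, 0) under max, adds 1 for thr0 → (4, 0)
target: VC(C) = (0, 1)

(0, 1)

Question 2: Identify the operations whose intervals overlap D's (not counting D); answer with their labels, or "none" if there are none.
overlap test against D [6,7]: concurrent iff the interval meets 6..7
A [1,2]: before
B [3,5]: before
C [4,10]: concurrent
E [8,9]: after

C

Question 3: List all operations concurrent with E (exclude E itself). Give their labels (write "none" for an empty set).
E spans [8,9]; an op avoiding the whole window 8..9 is ordered, any other is concurrent
A [1,2]: before
B [3,5]: before
C [4,10]: concurrent
D [6,7]: before

C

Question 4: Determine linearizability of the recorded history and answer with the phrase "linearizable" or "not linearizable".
prefix check: 1..4 passes, 1..5 fails once B's time-5 response joins
a single order respects real time; the 2 completed FIFO queue operations fail replay along it
no completion choice of the 1 pending operation (C) rescues it — every subset was tried
for example A, B (pending dropped) fails at step 2: B take() → empty is not legal there

not linearizable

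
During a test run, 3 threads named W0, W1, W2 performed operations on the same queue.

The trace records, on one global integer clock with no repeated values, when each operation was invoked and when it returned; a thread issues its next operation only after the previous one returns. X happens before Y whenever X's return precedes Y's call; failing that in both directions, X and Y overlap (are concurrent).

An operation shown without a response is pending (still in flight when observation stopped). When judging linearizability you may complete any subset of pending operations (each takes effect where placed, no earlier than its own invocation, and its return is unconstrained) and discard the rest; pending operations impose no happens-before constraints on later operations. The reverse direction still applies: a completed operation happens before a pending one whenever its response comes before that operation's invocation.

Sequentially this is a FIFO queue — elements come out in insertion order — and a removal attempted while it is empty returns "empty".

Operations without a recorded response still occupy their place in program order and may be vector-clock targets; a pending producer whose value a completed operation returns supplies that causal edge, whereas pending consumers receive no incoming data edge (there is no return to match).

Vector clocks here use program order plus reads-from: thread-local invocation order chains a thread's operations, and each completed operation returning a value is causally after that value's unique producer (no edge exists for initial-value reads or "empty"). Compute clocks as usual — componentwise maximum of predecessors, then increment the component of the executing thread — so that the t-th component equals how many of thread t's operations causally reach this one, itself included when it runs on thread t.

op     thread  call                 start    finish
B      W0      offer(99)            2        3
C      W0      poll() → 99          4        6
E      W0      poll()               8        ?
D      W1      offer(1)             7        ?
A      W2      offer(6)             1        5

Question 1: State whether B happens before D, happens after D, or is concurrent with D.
B spans [2,3], D spans [7,…)
resp(B)=3 < inv(D)=7

before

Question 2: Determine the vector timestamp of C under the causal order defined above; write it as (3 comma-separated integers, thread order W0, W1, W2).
no predecessors for A (invoked 1): W2 increments from zero → (0, 0, 1)
no predecessors for D (invoked 7): W1 increments from zero → (0, 1, 0)
no predecessors for B (invoked 2): W0 increments from zero → (1, 0, 0)
merge at C (invoked 4): VC(B)=(1, 0, 0), own-thread bump on W0 → (2, 0, 0)
merge at E (invoked 8): VC(C)=(2, 0, 0), own-thread bump on W0 → (3, 0, 0)
target: VC(C) = (2, 0, 0)

(2, 0, 0)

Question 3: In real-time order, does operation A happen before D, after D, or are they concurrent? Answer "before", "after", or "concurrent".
A spans [1,5], D spans [7,…)
resp(A)=5 < inv(D)=7

before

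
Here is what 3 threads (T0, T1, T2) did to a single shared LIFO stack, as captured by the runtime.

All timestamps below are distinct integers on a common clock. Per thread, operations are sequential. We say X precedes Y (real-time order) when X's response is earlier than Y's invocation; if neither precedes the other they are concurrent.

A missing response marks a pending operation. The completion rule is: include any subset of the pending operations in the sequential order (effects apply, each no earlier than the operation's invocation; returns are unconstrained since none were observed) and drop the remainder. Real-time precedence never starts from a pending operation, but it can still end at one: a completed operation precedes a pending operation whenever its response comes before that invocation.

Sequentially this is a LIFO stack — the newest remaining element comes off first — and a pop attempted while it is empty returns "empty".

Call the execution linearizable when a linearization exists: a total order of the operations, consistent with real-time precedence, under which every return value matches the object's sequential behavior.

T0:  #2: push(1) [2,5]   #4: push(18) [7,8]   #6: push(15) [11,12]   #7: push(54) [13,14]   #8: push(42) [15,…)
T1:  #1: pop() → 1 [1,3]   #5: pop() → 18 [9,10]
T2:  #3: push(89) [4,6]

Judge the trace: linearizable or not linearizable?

one valid linearization: #2, #1, #3, #4, #5, #6, #7
1. #2 push(1), leaving stack <1>
2. #1 pop() → 1, leaving stack <>
3. #3 push(89), leaving stack <89>
4. #4 push(18), leaving stack <89,18>
5. #5 pop() → 18, leaving stack <89>
6. #6 push(15), leaving stack <89,15>
7. #7 push(54), leaving stack <89,15,54>

linearizable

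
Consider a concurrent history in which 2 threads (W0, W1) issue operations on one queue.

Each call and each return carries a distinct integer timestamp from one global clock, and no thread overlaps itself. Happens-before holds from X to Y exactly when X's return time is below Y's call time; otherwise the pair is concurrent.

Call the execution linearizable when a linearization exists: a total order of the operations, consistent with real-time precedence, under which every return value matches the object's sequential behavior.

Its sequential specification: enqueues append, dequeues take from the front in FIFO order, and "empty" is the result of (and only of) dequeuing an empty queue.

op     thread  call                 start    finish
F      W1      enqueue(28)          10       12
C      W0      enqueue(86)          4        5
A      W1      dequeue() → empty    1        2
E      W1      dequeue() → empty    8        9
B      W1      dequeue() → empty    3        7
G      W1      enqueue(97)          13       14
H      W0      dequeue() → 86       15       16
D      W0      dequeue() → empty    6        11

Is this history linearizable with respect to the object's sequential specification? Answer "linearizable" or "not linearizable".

not linearizable

the violation lands at event 11, D's response at time 11: events 1..10 linearize, events 1..11 do not
real-time-consistent orders of the 5 completed operations: 5 — all fail the queue replay
completion choices over the 1 pending operation (F) were checked; none helps
sample order A, B, C, D, E (pending dropped) stalls at step 4 — D dequeue() → empty has no legal effect
sample order A, B, C, E, D (pending dropped) stalls at step 4 — E dequeue() → empty has no legal effect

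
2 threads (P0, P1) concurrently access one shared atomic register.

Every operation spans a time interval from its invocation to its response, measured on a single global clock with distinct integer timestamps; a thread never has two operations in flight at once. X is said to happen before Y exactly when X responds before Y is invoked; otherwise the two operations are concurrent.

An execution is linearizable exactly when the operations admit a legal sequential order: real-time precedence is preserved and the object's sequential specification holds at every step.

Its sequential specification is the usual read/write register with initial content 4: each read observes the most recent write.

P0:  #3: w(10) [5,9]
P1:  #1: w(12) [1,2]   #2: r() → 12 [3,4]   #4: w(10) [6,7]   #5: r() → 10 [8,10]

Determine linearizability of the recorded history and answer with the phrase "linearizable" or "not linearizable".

a witness: #1, #2, #3, #4, #5
1. #1 w(12), leaving value 12
2. #2 r() → 12, leaving value 12
3. #3 w(10), leaving value 10
4. #4 w(10), leaving value 10
5. #5 r() → 10, leaving value 10

linearizable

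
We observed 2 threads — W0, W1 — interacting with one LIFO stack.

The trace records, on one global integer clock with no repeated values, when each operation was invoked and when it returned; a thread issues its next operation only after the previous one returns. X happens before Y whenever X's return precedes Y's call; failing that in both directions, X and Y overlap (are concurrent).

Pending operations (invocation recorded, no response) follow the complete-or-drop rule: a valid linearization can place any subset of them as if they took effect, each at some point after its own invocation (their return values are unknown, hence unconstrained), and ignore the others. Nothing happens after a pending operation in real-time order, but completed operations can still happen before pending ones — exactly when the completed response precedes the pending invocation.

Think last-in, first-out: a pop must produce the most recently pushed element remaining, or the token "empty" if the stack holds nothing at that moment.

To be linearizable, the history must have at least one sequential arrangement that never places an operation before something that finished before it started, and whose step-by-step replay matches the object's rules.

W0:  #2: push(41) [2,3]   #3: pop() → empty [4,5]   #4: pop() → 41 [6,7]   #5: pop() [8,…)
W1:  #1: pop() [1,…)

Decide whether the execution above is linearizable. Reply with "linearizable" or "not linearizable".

not linearizable

already the first 7 events (up to #4's response at time 7) admit no linearization; the first 6 still do
a single order respects real time; the 3 completed LIFO stack operations fail replay along it
every completion of the 1 pending operation (#1) was checked; none linearizes
sample order #2, #3, #4 (pending dropped) stalls at step 2 — #3 pop() → empty has no legal effect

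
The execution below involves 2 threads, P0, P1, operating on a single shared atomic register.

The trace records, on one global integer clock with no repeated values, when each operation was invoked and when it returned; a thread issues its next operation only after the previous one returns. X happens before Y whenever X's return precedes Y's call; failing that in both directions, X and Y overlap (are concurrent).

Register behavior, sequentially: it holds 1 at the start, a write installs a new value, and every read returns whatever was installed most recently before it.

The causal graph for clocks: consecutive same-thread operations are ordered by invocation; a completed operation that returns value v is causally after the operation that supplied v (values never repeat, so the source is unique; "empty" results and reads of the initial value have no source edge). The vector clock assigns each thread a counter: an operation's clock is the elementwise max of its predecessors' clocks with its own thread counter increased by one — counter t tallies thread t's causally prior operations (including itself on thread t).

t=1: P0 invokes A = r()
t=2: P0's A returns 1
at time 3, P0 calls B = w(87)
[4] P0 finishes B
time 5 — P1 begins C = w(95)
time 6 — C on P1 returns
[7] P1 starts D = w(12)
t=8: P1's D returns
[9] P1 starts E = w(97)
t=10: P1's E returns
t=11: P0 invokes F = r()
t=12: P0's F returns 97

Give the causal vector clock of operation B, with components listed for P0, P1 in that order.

(2, 0)

no predecessors for C (invoked 5): P1 increments from zero → (0, 1)
no predecessors for A (invoked 1): P0 increments from zero → (1, 0)
VC(D, invoked at 7): max of VC(C)=(0, 1), then +1 on thread P1 → (0, 2)
VC(B, invoked at 3): max of VC(A)=(1, 0), then +1 on thread P0 → (2, 0)
VC(E, invoked at 9): max of VC(D)=(0, 2), then +1 on thread P1 → (0, 3)
VC(F, invoked at 11): max of VC(B)=(2, 0), VC(E)=(0, 3), then +1 on thread P0 → (3, 3)
target: VC(B) = (2, 0)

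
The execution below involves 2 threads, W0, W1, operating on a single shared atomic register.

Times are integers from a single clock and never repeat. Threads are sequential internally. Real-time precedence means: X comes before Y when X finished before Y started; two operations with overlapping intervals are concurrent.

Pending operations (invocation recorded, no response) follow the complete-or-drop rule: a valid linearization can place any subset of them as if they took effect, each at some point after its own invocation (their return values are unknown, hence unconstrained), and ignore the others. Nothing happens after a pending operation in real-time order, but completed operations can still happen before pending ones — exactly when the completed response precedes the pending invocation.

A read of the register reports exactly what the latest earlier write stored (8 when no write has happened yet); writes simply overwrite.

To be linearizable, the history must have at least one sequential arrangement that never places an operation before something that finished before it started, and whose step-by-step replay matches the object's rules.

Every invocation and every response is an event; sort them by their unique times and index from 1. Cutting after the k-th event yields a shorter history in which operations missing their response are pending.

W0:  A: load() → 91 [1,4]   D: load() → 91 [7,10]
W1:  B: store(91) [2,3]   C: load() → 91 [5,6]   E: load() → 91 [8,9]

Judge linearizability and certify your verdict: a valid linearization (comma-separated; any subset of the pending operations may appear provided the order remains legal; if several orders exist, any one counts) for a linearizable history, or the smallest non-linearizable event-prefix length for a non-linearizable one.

linearizable — witness: B, A, C, D, E

1. B store(91), leaving value 91
2. A load() → 91, leaving value 91
3. C load() → 91, leaving value 91
4. D load() → 91, leaving value 91
5. E load() → 91, leaving value 91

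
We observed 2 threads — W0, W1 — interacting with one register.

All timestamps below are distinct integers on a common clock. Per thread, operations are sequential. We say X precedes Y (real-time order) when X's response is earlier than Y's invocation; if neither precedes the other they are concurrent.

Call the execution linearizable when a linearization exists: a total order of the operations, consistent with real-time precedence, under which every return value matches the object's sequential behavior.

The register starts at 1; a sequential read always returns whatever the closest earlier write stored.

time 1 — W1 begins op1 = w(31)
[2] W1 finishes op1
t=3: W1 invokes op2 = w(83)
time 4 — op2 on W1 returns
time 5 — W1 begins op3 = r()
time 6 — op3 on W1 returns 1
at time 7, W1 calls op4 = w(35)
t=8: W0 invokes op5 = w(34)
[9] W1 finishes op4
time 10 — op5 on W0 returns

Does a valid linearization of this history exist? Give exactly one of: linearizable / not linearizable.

not linearizable

the violation lands at event 6, op3's response at time 6: events 1..5 linearize, events 1..6 do not
the completed operations (3 total) allow one real-time order; the register replay rejects it
one such order, op1, op2, op3, breaks at step 3 where op3 r() → 1 is illegal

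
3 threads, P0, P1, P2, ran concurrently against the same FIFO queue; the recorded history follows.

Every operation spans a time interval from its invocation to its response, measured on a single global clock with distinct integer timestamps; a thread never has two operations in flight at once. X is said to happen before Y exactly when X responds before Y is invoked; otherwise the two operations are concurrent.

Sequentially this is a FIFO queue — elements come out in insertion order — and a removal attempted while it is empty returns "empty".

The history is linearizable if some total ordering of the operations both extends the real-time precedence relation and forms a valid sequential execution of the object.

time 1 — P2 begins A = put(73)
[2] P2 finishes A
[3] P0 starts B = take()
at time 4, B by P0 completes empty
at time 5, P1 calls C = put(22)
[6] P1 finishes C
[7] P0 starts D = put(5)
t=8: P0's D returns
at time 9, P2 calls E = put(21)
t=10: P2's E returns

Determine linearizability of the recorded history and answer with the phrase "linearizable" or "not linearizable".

not linearizable

prefix check: 1..3 passes, 1..4 fails once B's time-4 response joins
one real-time candidate order over the 2 completed operations — the FIFO queue replay rejects it
e.g. A, B: illegal at step 2, since B take() → empty cannot apply there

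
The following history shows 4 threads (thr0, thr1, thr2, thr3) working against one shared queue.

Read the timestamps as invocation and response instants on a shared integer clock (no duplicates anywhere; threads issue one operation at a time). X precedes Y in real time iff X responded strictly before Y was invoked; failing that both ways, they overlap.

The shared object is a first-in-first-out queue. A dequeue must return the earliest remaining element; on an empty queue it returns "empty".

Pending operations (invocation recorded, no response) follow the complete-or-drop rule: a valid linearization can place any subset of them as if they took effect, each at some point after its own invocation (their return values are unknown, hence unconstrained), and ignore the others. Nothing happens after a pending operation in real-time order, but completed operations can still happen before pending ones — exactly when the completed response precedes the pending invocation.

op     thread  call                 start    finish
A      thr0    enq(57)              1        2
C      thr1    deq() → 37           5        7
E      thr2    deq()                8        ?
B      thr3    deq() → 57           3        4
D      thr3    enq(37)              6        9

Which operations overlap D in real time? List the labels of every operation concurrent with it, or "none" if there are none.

overlap test against D [6,9]: concurrent iff the interval meets 6..9
A [1,2]: before
B [3,4]: before
C [5,7]: concurrent
E [8,…): concurrent

C, E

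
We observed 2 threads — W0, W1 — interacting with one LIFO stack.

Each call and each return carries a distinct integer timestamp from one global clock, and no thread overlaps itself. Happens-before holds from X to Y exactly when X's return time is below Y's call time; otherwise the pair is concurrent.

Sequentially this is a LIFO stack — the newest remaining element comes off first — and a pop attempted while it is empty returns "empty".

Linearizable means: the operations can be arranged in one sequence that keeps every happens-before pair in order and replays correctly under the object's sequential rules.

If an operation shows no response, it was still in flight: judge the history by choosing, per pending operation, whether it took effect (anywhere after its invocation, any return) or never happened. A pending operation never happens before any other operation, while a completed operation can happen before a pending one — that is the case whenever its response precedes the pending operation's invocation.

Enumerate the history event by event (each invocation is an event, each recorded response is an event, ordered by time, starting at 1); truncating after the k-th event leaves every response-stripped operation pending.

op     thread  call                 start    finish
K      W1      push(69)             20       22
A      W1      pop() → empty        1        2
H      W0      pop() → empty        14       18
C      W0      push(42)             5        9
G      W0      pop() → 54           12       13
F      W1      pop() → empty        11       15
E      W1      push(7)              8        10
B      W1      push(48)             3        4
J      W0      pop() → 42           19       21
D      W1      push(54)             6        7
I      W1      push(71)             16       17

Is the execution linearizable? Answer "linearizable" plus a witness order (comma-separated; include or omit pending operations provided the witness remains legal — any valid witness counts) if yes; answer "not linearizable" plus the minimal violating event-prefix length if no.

already the first 15 events (up to F's response at time 15) admit no linearization; the first 14 still do
checked exhaustively: 6 real-time-consistent orders of 7 completed operations, zero legal LIFO stack replays
include/drop combinations of the 1 pending operation (H) were all tried; none helps
sample order A, B, C, D, E, F, G (pending dropped) stalls at step 6 — F pop() → empty has no legal effect
sample order A, B, C, D, E, G, F (pending dropped) stalls at step 6 — G pop() → 54 has no legal effect

not linearizable — minimal violating prefix: 15 events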